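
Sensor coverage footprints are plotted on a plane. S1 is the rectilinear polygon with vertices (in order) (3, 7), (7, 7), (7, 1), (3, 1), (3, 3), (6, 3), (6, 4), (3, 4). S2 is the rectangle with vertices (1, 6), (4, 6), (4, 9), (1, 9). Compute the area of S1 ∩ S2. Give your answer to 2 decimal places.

1.00

The intersection is the polygon with vertices (4,7), (4,6), (3,6), (3,7).
By the shoelace formula its area is 1.00.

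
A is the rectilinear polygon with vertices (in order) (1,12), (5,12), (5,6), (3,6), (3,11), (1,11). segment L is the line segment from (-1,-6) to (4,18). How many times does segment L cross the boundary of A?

The segment meets the boundary at (2.75,12), (2.542,11).

2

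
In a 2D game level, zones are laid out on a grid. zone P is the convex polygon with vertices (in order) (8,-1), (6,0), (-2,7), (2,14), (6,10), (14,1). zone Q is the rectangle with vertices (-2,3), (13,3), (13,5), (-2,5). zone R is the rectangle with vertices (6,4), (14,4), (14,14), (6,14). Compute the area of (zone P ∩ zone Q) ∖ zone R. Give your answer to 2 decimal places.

|zone P ∩ zone Q| = 19.8095.
|(zone P ∩ zone Q) ∩ zone R| = 4.8889.
|(zone P ∩ zone Q) ∖ zone R| = 19.8095 − 4.8889 = 14.92.

14.92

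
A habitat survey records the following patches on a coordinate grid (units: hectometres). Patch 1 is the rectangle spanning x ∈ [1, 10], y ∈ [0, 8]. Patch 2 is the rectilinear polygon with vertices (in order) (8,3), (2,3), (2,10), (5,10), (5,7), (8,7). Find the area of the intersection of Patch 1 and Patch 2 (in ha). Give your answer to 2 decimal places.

The intersection is the polygon with vertices (5,8), (5,7), (8,7), (8,3), (2,3), (2,8).
By the shoelace formula its area is 27.00.

27.00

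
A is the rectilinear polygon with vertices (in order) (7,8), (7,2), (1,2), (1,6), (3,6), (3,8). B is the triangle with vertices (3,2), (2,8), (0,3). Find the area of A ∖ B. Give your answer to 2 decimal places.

26.05

|A| = 32, |A∩B| = 5.95.
|A ∖ B| = |A| − |A∩B| = 32 − 5.95 = 26.05.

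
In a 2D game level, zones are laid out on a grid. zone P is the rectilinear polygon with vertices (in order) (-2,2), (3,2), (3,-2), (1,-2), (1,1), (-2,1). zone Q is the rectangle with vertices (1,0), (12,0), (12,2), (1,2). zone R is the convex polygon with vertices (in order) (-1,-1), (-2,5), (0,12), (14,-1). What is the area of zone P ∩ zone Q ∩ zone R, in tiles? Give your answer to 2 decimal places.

4.00

The intersection is the polygon with vertices (3,0), (1,0), (1,1), (1,2), (3,2).
By the shoelace formula its area is 4.00.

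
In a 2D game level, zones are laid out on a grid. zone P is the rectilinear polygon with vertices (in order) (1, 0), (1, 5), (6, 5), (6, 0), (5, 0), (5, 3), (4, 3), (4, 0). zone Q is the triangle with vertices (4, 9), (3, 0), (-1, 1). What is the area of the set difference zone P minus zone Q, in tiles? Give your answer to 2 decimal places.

|zone P| = 22, |zone P∩zone Q| = 10.6889.
|zone P ∖ zone Q| = |zone P| − |zone P∩zone Q| = 22 − 10.6889 = 11.31.

11.31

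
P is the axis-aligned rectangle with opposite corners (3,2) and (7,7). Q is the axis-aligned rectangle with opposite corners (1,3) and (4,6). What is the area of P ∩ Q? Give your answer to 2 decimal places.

|P∩Q|: x∈[3,4], y∈[3,6] → 1·3 = 3.

3.00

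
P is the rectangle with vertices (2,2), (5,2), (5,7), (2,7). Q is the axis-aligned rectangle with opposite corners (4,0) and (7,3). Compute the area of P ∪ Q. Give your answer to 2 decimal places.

By inclusion–exclusion:
Individual areas: |P| = 15, |Q| = 9.
|P∩Q|: x∈[4,5], y∈[2,3] → 1·1 = 1.
|P ∪ Q| = 24 − 1 = 23.00.

23.00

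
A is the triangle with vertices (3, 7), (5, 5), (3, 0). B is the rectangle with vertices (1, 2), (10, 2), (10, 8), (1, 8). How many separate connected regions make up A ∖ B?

A ∖ B is a single connected region.

1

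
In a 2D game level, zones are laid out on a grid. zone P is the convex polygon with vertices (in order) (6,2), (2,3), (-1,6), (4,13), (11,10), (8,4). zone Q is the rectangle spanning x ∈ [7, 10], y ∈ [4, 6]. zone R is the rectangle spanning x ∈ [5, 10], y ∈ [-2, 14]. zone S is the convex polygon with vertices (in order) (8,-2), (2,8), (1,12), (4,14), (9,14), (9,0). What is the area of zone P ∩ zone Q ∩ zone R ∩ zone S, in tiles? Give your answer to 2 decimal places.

The intersection is the polygon with vertices (7,6), (9,6), (8,4), (7,4).
By the shoelace formula its area is 3.00.

3.00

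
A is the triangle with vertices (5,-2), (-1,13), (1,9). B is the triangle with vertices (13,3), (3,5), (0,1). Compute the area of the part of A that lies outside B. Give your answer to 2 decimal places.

|A| = 3, |A∩B| = 0.5158.
|A ∖ B| = |A| − |A∩B| = 3 − 0.5158 = 2.48.

2.48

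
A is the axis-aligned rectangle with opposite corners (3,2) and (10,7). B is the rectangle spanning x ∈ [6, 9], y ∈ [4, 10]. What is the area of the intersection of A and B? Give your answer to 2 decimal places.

9.00

|A∩B|: x∈[6,9], y∈[4,7] → 3·3 = 9.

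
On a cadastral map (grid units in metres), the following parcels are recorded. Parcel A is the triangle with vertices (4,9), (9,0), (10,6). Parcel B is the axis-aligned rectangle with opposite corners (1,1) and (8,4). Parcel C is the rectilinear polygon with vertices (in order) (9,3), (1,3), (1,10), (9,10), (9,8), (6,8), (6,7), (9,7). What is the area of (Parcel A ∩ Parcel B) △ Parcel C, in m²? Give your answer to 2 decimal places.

52.46

|Parcel A ∩ Parcel B| = 1.3444.
|(Parcel A ∩ Parcel B) ∩ Parcel C| = 0.9444.
|(Parcel A ∩ Parcel B) △ Parcel C| = 1.3444 + 53 − 1.8889 = 52.46.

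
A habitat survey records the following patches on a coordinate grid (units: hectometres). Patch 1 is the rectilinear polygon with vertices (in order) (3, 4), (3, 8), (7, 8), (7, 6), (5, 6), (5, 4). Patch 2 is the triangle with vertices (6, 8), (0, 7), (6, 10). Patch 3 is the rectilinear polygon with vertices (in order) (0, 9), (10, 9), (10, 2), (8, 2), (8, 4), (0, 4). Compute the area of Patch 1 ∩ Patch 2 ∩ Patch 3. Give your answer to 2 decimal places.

0.75

The intersection is the polygon with vertices (6,8), (3,7.5), (3,8).
By the shoelace formula its area is 0.75.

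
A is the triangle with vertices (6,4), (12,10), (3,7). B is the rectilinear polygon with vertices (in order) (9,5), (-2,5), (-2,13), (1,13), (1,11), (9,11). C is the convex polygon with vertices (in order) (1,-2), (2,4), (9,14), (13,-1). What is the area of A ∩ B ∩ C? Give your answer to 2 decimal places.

The intersection is the polygon with vertices (5,5), (3.647,6.353), (4.435,7.478), (9,9), (9,7), (7,5).
By the shoelace formula its area is 13.38.

13.38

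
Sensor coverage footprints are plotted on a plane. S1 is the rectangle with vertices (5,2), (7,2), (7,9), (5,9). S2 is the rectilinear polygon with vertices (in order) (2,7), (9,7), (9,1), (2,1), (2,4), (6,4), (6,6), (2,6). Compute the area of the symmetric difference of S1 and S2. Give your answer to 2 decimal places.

|S1| = 14, |S2| = 34, |S1∩S2| = 8.
|S1 △ S2| = |S1| + |S2| − 2·|S1∩S2| = 14 + 34 − 16 = 32.00.

32.00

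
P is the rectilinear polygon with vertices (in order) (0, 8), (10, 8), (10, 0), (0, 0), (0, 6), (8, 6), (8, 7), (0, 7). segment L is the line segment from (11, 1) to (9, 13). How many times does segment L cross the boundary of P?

The segment meets the boundary at (9.833,8), (10,7).

2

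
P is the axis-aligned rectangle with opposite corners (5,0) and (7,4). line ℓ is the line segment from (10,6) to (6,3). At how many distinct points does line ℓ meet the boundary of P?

1

The segment meets the boundary at (7,3.75).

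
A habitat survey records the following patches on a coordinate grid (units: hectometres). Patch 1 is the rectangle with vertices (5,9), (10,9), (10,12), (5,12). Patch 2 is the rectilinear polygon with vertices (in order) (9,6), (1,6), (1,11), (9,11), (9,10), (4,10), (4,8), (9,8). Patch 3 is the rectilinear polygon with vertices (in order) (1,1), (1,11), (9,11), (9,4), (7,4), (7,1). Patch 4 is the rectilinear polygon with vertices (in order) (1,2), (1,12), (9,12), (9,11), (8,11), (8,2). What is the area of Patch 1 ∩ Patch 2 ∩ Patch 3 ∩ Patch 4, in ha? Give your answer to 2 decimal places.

3.00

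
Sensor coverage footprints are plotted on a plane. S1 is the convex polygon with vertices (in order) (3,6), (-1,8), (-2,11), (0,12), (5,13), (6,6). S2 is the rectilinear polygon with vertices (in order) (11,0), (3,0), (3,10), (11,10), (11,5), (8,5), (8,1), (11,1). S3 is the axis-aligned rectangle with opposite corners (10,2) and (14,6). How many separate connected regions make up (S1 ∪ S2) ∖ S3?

1

(S1 ∪ S2) ∖ S3 is a single connected region.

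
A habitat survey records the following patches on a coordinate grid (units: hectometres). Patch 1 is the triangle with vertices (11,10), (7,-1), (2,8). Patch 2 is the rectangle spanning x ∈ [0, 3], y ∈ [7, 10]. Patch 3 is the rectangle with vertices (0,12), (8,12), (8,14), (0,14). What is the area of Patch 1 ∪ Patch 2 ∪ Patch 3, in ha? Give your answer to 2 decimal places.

By inclusion–exclusion:
Individual areas: |Patch 1| = 45.5, |Patch 2| = 9, |Patch 3| = 16.
|Patch 1∩Patch 2| = 0.8333.
|Patch 1∩Patch 3| = 0.
|Patch 2∩Patch 3| = 0 (no overlap).
|Patch 1∩Patch 2∩Patch 3| = 0.
|Patch 1 ∪ Patch 2 ∪ Patch 3| = 70.5 − 0.8333 + 0 = 69.67.

69.67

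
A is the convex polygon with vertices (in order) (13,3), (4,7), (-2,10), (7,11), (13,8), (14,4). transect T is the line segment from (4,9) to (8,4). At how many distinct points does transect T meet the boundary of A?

1

The segment meets the boundary at (6.483,5.897).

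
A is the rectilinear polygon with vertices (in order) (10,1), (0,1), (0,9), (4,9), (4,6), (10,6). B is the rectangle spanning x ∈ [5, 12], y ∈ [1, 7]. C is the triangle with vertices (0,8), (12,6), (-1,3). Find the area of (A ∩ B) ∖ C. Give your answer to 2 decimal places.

19.81

|A ∩ B| = 25.
|(A ∩ B) ∩ C| = 5.1923.
|(A ∩ B) ∖ C| = 25 − 5.1923 = 19.81.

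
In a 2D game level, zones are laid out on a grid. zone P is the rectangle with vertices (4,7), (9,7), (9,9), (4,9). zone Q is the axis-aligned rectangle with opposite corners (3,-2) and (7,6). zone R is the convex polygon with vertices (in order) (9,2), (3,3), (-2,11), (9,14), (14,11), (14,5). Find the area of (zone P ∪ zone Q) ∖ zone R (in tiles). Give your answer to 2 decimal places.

18.67

|zone P ∪ zone Q| = 42.
|(zone P ∪ zone Q) ∩ zone R| = 23.3333.
|(zone P ∪ zone Q) ∖ zone R| = 42 − 23.3333 = 18.67.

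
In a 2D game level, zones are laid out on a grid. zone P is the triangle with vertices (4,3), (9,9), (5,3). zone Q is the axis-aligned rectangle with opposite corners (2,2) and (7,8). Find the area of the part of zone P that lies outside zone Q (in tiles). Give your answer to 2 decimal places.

|zone P| = 3, |zone P∩zone Q| = 2.4.
|zone P ∖ zone Q| = |zone P| − |zone P∩zone Q| = 3 − 2.4 = 0.60.

0.60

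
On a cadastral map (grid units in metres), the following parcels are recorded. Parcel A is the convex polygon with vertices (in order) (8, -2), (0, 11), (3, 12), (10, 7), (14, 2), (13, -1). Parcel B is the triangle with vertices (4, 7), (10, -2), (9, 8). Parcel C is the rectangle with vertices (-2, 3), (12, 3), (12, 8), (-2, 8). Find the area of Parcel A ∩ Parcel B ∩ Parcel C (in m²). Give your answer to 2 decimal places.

18.37

The intersection is the polygon with vertices (9.5,3), (6.667,3), (4,7), (8.688,7.938), (9.031,7.692).
By the shoelace formula its area is 18.37.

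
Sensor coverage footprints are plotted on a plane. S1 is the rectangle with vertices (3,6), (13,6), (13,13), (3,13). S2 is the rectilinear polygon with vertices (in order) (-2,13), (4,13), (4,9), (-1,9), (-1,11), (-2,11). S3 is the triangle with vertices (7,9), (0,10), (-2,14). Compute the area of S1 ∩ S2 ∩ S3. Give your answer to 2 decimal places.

The intersection is the polygon with vertices (4,9.429), (3,9.571), (3,11.222), (4,10.667).
By the shoelace formula its area is 1.44.

1.44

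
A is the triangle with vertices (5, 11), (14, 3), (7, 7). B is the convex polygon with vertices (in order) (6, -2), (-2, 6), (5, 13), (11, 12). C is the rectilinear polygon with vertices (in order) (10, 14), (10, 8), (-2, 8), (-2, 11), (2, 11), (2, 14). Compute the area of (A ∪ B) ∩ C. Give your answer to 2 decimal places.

The region (A ∪ B) ∩ C is the polygon with vertices (5,13), (10,12.167), (10,9.2), (9.571,8), (0,8).
By the shoelace formula its area is 35.16.

35.16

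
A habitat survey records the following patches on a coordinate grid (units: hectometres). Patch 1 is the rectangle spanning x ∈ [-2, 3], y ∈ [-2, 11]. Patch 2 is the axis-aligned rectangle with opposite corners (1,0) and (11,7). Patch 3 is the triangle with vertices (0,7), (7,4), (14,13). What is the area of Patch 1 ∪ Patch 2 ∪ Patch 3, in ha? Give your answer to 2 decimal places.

147.07

By inclusion–exclusion:
Individual areas: |Patch 1| = 65, |Patch 2| = 70, |Patch 3| = 42.
|Patch 1∩Patch 2|: x∈[1,3], y∈[0,7] → 2·7 = 14.
|Patch 1∩Patch 3| = 3.8571.
|Patch 2∩Patch 3| = 13.7857.
|Patch 1∩Patch 2∩Patch 3| = 1.7143.
|Patch 1 ∪ Patch 2 ∪ Patch 3| = 177 − 31.6429 + 1.7143 = 147.07.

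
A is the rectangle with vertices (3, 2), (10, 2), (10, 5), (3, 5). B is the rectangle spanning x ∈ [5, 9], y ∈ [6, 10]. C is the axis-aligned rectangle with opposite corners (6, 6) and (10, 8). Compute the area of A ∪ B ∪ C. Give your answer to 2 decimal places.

By inclusion–exclusion:
Individual areas: |A| = 21, |B| = 16, |C| = 8.
|A∩B| = 0 (no overlap).
|A∩C| = 0 (no overlap).
|B∩C|: x∈[6,9], y∈[6,8] → 3·2 = 6.
|A∩B∩C| = 0.
|A ∪ B ∪ C| = 45 − 6 + 0 = 39.00.

39.00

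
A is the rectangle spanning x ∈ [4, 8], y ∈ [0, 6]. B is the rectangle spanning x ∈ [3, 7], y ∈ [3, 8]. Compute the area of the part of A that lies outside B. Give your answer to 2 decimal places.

15.00

|A∩B|: x∈[4,7], y∈[3,6] → 3·3 = 9.
|A| = 24.
|A ∖ B| = |A| − |A∩B| = 24 − 9 = 15.00.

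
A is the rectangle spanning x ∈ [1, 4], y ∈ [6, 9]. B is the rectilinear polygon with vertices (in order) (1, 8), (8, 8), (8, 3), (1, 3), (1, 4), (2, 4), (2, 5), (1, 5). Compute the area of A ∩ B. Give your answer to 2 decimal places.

6.00

The intersection is the polygon with vertices (4,6), (1,6), (1,8), (4,8).
By the shoelace formula its area is 6.00.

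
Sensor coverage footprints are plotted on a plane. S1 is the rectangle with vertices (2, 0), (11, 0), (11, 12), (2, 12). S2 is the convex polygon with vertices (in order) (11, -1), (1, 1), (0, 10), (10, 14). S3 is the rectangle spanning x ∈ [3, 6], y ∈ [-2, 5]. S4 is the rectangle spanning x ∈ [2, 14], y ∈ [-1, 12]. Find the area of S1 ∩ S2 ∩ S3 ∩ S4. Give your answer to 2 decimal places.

The intersection is the polygon with vertices (3,5), (6,5), (6,0), (3,0.6).
By the shoelace formula its area is 14.10.

14.10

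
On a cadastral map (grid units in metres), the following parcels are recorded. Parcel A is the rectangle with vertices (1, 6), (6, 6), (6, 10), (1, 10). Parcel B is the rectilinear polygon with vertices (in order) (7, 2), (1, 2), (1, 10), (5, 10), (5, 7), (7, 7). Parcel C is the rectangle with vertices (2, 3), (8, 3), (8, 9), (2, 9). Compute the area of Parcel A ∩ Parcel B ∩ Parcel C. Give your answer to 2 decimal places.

10.00

The intersection is the polygon with vertices (2,6), (2,9), (5,9), (5,7), (6,7), (6,6).
By the shoelace formula its area is 10.00.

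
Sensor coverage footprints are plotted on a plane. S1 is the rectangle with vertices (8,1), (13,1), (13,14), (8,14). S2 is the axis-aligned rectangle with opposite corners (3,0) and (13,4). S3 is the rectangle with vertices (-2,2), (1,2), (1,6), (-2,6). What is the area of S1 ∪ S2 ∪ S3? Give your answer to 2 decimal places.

102.00

By inclusion–exclusion:
Individual areas: |S1| = 65, |S2| = 40, |S3| = 12.
|S1∩S2|: x∈[8,13], y∈[1,4] → 5·3 = 15.
|S1∩S3| = 0 (no overlap).
|S2∩S3| = 0 (no overlap).
|S1∩S2∩S3| = 0.
|S1 ∪ S2 ∪ S3| = 117 − 15 + 0 = 102.00.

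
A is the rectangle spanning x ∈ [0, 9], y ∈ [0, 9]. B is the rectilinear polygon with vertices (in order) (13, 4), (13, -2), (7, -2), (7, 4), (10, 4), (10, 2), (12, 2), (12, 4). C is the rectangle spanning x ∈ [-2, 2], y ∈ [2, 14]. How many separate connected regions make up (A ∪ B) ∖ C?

1

(A ∪ B) ∖ C is a single connected region.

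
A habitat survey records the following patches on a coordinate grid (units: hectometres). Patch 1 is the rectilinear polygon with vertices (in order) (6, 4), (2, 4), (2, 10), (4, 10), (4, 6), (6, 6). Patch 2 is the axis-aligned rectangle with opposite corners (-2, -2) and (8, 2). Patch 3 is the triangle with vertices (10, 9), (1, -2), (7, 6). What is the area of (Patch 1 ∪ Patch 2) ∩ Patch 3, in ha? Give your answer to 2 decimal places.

0.71

|Patch 1 ∪ Patch 2| = 56.
|(Patch 1 ∪ Patch 2) ∩ Patch 3| = 0.71.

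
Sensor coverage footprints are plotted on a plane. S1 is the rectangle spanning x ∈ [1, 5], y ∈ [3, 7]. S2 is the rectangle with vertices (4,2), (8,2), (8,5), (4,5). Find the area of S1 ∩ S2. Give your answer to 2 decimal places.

|S1∩S2|: x∈[4,5], y∈[3,5] → 1·2 = 2.

2.00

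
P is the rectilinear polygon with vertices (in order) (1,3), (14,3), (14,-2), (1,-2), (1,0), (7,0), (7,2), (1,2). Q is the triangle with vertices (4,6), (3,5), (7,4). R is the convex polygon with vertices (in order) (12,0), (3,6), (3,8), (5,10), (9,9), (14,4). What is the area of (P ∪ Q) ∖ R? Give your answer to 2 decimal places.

|P ∪ Q| = 55.5.
|(P ∪ Q) ∩ R| = 10.6.
|(P ∪ Q) ∖ R| = 55.5 − 10.6 = 44.90.

44.90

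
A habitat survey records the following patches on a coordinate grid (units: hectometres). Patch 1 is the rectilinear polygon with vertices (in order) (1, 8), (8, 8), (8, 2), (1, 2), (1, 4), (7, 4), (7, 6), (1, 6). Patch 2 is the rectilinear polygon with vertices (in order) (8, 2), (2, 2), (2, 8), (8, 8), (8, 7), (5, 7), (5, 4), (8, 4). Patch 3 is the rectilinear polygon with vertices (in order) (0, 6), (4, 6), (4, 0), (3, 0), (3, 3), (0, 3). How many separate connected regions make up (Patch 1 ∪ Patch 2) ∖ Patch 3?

2

(Patch 1 ∪ Patch 2) ∖ Patch 3 splits into 2 disjoint pieces (area 26, area 2).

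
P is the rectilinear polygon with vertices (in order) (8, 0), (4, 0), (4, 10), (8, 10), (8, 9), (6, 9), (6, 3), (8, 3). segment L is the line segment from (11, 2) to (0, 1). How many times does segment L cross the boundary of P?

2

The segment meets the boundary at (4,1.364), (8,1.727).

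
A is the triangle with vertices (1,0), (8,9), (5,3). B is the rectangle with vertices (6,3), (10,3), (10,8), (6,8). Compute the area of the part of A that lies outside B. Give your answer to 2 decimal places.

|A| = 7.5, |A∩B| = 1.2897.
|A ∖ B| = |A| − |A∩B| = 7.5 − 1.2897 = 6.21.

6.21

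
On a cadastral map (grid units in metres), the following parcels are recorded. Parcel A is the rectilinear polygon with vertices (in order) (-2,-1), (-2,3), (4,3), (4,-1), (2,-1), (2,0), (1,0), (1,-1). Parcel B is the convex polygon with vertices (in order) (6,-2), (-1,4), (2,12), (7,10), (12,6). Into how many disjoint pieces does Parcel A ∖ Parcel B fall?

1

Parcel A ∖ Parcel B is a single connected region.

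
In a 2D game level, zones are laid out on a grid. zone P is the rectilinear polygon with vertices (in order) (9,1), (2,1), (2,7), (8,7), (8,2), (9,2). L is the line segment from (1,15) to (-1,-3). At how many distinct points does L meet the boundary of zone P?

0

The segment lies entirely outside zone P and never meets its boundary.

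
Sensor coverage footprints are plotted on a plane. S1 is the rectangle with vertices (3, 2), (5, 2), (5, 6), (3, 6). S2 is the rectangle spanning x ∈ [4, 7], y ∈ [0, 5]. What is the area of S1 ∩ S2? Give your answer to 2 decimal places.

|S1∩S2|: x∈[4,5], y∈[2,5] → 1·3 = 3.

3.00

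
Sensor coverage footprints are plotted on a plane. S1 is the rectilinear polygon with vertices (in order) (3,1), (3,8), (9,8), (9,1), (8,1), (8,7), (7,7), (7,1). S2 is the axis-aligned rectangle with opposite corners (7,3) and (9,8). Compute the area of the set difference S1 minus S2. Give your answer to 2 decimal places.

|S1| = 36, |S1∩S2| = 6.
|S1 ∖ S2| = |S1| − |S1∩S2| = 36 − 6 = 30.00.

30.00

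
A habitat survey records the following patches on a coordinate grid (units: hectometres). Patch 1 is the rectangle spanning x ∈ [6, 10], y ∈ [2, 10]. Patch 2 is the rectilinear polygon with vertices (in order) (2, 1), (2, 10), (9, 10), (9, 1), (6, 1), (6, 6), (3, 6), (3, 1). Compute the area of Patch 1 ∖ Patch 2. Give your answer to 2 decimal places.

|Patch 1| = 32, |Patch 1∩Patch 2| = 24.
|Patch 1 ∖ Patch 2| = |Patch 1| − |Patch 1∩Patch 2| = 32 − 24 = 8.00.

8.00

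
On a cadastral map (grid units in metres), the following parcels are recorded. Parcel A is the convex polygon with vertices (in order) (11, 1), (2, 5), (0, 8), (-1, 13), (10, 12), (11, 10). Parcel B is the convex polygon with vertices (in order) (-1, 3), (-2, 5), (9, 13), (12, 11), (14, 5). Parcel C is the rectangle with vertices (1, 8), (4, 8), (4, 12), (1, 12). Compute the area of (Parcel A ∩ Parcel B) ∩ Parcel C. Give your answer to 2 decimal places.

1.28

The region (Parcel A ∩ Parcel B) ∩ Parcel C is the polygon with vertices (4,9.364), (4,8), (2.125,8).
By the shoelace formula its area is 1.28.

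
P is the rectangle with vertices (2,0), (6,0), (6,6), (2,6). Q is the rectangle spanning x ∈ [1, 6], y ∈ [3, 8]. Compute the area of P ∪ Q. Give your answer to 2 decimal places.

37.00

By inclusion–exclusion:
Individual areas: |P| = 24, |Q| = 25.
|P∩Q|: x∈[2,6], y∈[3,6] → 4·3 = 12.
|P ∪ Q| = 49 − 12 = 37.00.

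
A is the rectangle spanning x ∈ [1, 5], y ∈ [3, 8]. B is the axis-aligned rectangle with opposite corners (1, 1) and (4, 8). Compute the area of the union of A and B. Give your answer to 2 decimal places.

26.00

By inclusion–exclusion:
Individual areas: |A| = 20, |B| = 21.
|A∩B|: x∈[1,4], y∈[3,8] → 3·5 = 15.
|A ∪ B| = 41 − 15 = 26.00.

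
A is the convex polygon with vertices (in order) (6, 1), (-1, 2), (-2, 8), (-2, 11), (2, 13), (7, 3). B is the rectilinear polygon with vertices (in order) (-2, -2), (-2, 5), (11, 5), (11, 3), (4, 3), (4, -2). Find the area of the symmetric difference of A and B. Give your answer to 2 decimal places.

|A| = 70.5, |B| = 56, |A∩B| = 22.5357.
|A △ B| = |A| + |B| − 2·|A∩B| = 70.5 + 56 − 45.0714 = 81.43.

81.43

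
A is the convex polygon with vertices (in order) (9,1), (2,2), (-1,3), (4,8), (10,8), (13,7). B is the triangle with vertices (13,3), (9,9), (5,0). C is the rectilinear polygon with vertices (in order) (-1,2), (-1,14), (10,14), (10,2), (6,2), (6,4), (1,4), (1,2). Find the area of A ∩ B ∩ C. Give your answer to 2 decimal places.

16.49

The intersection is the polygon with vertices (8.556,8), (9.667,8), (10,7.5), (10,2.5), (9.667,2), (6,2), (6,2.25).
By the shoelace formula its area is 16.49.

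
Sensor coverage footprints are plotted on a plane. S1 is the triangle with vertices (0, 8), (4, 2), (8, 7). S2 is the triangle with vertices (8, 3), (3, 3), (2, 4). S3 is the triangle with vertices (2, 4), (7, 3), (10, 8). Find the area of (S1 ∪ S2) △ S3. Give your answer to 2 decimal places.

23.91

|S1 ∪ S2| = 23.2113.
|(S1 ∪ S2) ∩ S3| = 6.6522.
|(S1 ∪ S2) △ S3| = 23.2113 + 14 − 13.3044 = 23.91.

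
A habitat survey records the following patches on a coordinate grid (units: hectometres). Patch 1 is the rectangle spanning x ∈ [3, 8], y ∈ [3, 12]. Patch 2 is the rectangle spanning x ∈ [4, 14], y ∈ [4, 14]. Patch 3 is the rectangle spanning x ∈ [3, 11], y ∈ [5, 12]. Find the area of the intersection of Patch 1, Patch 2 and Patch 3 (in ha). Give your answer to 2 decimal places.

28.00

The intersection is the polygon with vertices (8,5), (4,5), (4,12), (8,12).
By the shoelace formula its area is 28.00.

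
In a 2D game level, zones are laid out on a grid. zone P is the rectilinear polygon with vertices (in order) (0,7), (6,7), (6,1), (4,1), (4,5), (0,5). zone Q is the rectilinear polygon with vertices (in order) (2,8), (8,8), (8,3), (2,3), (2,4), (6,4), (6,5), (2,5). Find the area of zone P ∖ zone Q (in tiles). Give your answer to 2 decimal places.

|zone P| = 20, |zone P∩zone Q| = 10.
|zone P ∖ zone Q| = |zone P| − |zone P∩zone Q| = 20 − 10 = 10.00.

10.00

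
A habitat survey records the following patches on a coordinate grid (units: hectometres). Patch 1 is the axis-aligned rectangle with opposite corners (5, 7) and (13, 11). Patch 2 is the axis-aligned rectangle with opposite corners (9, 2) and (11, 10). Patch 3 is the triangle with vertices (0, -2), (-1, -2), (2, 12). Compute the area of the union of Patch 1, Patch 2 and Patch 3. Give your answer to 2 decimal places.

By inclusion–exclusion:
Individual areas: |Patch 1| = 32, |Patch 2| = 16, |Patch 3| = 7.
|Patch 1∩Patch 2|: x∈[9,11], y∈[7,10] → 2·3 = 6.
|Patch 1∩Patch 3| = 0.
|Patch 2∩Patch 3| = 0.
|Patch 1∩Patch 2∩Patch 3| = 0.
|Patch 1 ∪ Patch 2 ∪ Patch 3| = 55 − 6 + 0 = 49.00.

49.00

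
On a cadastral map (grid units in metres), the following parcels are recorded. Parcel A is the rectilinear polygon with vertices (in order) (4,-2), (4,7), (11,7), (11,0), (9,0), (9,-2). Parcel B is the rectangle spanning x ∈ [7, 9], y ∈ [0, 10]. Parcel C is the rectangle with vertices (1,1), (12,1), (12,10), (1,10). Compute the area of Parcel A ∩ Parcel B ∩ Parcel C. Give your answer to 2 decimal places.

12.00

The intersection is the polygon with vertices (9,1), (7,1), (7,7), (9,7).
By the shoelace formula its area is 12.00.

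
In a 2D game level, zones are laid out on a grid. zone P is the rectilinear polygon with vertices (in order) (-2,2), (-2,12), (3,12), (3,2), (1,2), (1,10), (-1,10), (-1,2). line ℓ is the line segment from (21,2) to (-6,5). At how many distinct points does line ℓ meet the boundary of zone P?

4

The segment meets the boundary at (-2,4.556), (1,4.222), (-1,4.444), (3,4).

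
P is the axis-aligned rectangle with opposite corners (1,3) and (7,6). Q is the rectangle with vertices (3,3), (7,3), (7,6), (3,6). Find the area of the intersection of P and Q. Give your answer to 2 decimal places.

12.00

|P∩Q|: x∈[3,7], y∈[3,6] → 4·3 = 12.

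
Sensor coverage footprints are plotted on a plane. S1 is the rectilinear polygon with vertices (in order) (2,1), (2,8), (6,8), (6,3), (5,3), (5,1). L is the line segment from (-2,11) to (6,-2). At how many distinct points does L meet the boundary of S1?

The segment meets the boundary at (4.154,1), (2,4.5).

2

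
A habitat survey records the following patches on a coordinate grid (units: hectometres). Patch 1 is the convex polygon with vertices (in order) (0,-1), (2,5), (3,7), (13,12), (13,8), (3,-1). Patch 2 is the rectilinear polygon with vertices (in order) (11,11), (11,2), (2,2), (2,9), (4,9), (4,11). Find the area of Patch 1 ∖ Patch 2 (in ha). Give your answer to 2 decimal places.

22.80

|Patch 1| = 73, |Patch 1∩Patch 2| = 50.2.
|Patch 1 ∖ Patch 2| = |Patch 1| − |Patch 1∩Patch 2| = 73 − 50.2 = 22.80.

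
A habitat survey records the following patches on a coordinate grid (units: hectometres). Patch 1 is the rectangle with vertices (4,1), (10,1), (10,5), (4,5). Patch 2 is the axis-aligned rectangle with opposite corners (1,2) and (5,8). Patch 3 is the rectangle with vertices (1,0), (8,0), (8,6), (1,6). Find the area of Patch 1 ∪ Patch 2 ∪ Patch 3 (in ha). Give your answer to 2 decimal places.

58.00

By inclusion–exclusion:
Individual areas: |Patch 1| = 24, |Patch 2| = 24, |Patch 3| = 42.
|Patch 1∩Patch 2|: x∈[4,5], y∈[2,5] → 1·3 = 3.
|Patch 1∩Patch 3|: x∈[4,8], y∈[1,5] → 4·4 = 16.
|Patch 2∩Patch 3|: x∈[1,5], y∈[2,6] → 4·4 = 16.
|Patch 1∩Patch 2∩Patch 3| = 3.
|Patch 1 ∪ Patch 2 ∪ Patch 3| = 90 − 35 + 3 = 58.00.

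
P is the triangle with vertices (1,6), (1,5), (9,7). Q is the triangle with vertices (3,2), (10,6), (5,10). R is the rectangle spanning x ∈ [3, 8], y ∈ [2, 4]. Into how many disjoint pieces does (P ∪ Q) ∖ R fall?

1

(P ∪ Q) ∖ R is a single connected region.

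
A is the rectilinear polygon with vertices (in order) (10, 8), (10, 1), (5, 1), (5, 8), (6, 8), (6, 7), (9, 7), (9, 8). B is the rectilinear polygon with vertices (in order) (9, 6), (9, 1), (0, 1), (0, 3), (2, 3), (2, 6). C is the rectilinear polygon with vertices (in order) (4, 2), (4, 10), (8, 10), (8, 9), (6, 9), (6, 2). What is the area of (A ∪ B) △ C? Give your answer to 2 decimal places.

49.00

|A ∪ B| = 51.
|(A ∪ B) ∩ C| = 10.
|(A ∪ B) △ C| = 51 + 18 − 20 = 49.00.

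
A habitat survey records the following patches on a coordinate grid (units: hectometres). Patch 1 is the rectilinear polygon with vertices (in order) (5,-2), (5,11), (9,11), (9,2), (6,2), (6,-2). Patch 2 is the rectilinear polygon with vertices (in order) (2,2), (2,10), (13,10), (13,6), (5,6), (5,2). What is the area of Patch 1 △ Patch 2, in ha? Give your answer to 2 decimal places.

64.00

|Patch 1| = 40, |Patch 2| = 56, |Patch 1∩Patch 2| = 16.
|Patch 1 △ Patch 2| = |Patch 1| + |Patch 2| − 2·|Patch 1∩Patch 2| = 40 + 56 − 32 = 64.00.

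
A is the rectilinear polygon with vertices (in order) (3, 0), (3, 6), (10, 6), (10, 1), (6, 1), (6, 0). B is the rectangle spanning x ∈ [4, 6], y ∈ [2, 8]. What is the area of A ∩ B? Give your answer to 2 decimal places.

The intersection is the polygon with vertices (6,6), (6,2), (4,2), (4,6).
By the shoelace formula its area is 8.00.

8.00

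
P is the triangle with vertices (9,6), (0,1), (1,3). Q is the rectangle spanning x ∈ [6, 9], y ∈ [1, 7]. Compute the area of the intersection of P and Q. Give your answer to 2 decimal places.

The intersection is the polygon with vertices (6,4.333), (6,4.875), (9,6).
By the shoelace formula its area is 0.81.

0.81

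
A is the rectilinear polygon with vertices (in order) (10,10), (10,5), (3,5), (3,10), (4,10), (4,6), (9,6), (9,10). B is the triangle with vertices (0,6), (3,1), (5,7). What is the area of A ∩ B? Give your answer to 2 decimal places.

2.20

The intersection is the polygon with vertices (3,5), (3,6.6), (4,6.8), (4,6), (4.667,6), (4.333,5).
By the shoelace formula its area is 2.20.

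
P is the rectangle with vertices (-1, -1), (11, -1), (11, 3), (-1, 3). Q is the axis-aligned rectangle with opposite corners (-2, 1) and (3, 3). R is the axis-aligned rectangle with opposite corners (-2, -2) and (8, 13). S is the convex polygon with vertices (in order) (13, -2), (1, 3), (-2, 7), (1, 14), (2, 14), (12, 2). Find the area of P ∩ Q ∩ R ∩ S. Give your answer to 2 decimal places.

0.83

The intersection is the polygon with vertices (3,3), (3,2.167), (1,3).
By the shoelace formula its area is 0.83.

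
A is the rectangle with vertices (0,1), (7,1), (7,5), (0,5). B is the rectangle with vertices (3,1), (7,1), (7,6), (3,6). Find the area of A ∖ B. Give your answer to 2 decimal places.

|A∩B|: x∈[3,7], y∈[1,5] → 4·4 = 16.
|A| = 28.
|A ∖ B| = |A| − |A∩B| = 28 − 16 = 12.00.

12.00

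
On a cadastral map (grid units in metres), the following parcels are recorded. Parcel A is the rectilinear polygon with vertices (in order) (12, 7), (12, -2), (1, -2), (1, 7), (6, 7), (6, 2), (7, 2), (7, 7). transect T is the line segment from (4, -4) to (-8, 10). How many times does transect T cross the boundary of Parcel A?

2

The segment meets the boundary at (1,-0.5), (2.286,-2).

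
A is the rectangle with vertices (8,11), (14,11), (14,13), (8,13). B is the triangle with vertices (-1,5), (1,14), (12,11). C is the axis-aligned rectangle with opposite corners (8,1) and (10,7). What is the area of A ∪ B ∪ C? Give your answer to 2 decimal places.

By inclusion–exclusion:
Individual areas: |A| = 12, |B| = 52.5, |C| = 12.
|A∩B| = 2.1818.
|A∩C| = 0 (no overlap).
|B∩C| = 0.
|A∩B∩C| = 0.
|A ∪ B ∪ C| = 76.5 − 2.1818 + 0 = 74.32.

74.32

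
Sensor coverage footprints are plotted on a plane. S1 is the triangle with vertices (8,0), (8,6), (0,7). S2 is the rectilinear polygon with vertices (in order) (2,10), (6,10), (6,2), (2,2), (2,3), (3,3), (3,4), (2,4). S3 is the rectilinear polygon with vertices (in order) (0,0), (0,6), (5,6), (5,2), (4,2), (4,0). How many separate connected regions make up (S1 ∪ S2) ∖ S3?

1

(S1 ∪ S2) ∖ S3 is a single connected region.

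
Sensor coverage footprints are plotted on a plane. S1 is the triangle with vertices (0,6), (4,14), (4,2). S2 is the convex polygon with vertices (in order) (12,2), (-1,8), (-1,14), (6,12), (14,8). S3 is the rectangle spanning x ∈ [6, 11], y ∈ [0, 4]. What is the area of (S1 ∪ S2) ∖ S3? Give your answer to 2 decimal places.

103.86

|S1 ∪ S2| = 106.4272.
|(S1 ∪ S2) ∩ S3| = 2.5641.
|(S1 ∪ S2) ∖ S3| = 106.4272 − 2.5641 = 103.86.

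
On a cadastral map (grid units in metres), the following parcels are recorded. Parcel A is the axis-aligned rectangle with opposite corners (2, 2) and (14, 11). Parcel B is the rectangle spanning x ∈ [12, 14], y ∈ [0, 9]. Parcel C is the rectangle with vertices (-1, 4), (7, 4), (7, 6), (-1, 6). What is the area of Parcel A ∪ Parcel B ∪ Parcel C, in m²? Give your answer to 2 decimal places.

By inclusion–exclusion:
Individual areas: |Parcel A| = 108, |Parcel B| = 18, |Parcel C| = 16.
|Parcel A∩Parcel B|: x∈[12,14], y∈[2,9] → 2·7 = 14.
|Parcel A∩Parcel C|: x∈[2,7], y∈[4,6] → 5·2 = 10.
|Parcel B∩Parcel C| = 0 (no overlap).
|Parcel A∩Parcel B∩Parcel C| = 0.
|Parcel A ∪ Parcel B ∪ Parcel C| = 142 − 24 + 0 = 118.00.

118.00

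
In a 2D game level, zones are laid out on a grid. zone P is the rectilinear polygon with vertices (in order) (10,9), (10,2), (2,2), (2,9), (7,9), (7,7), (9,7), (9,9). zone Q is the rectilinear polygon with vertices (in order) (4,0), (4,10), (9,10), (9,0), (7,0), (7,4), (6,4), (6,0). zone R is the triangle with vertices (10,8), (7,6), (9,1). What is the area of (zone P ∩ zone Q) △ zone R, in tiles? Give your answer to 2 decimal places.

|zone P ∩ zone Q| = 29.
|(zone P ∩ zone Q) ∩ zone R| = 6.05.
|(zone P ∩ zone Q) △ zone R| = 29 + 9.5 − 12.1 = 26.40.

26.40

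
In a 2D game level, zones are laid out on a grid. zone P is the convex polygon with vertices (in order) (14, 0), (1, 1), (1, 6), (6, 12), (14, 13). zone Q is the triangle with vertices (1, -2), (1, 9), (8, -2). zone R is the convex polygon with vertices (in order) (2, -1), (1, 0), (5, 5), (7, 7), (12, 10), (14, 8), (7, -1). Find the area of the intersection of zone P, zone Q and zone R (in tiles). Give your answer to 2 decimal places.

7.43

The intersection is the polygon with vertices (6.353,0.588), (1.754,0.942), (4.19,3.987).
By the shoelace formula its area is 7.43.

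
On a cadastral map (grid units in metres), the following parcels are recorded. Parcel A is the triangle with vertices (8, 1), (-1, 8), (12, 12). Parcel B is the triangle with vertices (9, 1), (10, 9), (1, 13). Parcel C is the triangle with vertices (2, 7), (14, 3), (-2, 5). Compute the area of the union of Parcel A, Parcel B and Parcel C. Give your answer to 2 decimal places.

80.14

By inclusion–exclusion:
Individual areas: |Parcel A| = 63.5, |Parcel B| = 38, |Parcel C| = 20.
|Parcel A∩Parcel B| = 28.9274.
|Parcel A∩Parcel C| = 12.1825.
|Parcel B∩Parcel C| = 3.6389.
|Parcel A∩Parcel B∩Parcel C| = 3.3898.
|Parcel A ∪ Parcel B ∪ Parcel C| = 121.5 − 44.7487 + 3.3898 = 80.14.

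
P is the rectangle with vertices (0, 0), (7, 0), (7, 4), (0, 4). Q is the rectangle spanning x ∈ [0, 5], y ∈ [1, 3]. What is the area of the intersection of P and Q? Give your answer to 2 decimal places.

|P∩Q|: x∈[0,5], y∈[1,3] → 5·2 = 10.

10.00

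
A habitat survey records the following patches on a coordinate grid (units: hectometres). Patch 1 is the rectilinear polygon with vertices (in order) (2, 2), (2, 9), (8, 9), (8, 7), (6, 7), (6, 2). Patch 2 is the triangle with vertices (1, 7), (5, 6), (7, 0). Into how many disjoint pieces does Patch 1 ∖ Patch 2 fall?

Patch 1 ∖ Patch 2 splits into 2 disjoint pieces (area 6.2976, area 16.375).

2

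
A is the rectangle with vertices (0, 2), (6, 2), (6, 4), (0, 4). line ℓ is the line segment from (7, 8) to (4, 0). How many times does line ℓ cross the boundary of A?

The segment meets the boundary at (4.75,2), (5.5,4).

2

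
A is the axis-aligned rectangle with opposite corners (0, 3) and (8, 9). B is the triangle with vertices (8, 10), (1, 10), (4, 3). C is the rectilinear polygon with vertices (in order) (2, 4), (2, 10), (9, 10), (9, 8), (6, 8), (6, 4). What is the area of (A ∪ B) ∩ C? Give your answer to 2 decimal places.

The region (A ∪ B) ∩ C is the polygon with vertices (8,8), (6,8), (6,4), (2,4), (2,10), (8,10), (7.429,9), (8,9).
By the shoelace formula its area is 27.71.

27.71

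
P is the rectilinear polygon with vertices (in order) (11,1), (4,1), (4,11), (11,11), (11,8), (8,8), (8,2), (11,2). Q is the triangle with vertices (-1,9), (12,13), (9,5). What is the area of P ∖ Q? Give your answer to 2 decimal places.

25.17

|P| = 52, |P∩Q| = 26.833.
|P ∖ Q| = |P| − |P∩Q| = 52 − 26.833 = 25.17.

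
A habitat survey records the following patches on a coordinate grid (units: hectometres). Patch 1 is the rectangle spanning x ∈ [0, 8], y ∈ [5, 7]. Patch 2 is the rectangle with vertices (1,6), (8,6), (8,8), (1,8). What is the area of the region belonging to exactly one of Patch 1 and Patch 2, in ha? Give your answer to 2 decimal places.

16.00

|Patch 1∩Patch 2|: x∈[1,8], y∈[6,7] → 7·1 = 7.
|Patch 1 △ Patch 2| = |Patch 1| + |Patch 2| − 2·|Patch 1∩Patch 2| = 16 + 14 − 14 = 16.00.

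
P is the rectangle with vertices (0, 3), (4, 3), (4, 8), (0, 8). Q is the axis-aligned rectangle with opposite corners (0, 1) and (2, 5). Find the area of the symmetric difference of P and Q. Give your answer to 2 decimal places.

20.00

|P∩Q|: x∈[0,2], y∈[3,5] → 2·2 = 4.
|P △ Q| = |P| + |Q| − 2·|P∩Q| = 20 + 8 − 8 = 20.00.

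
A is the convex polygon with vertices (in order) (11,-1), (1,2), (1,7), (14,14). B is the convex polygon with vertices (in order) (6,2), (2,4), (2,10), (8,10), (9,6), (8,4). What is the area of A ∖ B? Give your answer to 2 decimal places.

72.63

|A| = 112, |A∩B| = 39.3736.
|A ∖ B| = |A| − |A∩B| = 112 − 39.3736 = 72.63.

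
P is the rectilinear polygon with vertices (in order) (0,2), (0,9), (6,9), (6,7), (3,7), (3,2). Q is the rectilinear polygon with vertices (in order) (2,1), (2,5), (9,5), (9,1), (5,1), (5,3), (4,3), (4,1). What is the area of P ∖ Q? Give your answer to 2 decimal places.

24.00

|P| = 27, |P∩Q| = 3.
|P ∖ Q| = |P| − |P∩Q| = 27 − 3 = 24.00.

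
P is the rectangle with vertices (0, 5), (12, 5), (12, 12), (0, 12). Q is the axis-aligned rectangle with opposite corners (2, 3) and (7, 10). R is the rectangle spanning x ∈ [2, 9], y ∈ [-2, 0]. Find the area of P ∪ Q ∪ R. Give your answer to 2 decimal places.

By inclusion–exclusion:
Individual areas: |P| = 84, |Q| = 35, |R| = 14.
|P∩Q|: x∈[2,7], y∈[5,10] → 5·5 = 25.
|P∩R| = 0 (no overlap).
|Q∩R| = 0 (no overlap).
|P∩Q∩R| = 0.
|P ∪ Q ∪ R| = 133 − 25 + 0 = 108.00.

108.00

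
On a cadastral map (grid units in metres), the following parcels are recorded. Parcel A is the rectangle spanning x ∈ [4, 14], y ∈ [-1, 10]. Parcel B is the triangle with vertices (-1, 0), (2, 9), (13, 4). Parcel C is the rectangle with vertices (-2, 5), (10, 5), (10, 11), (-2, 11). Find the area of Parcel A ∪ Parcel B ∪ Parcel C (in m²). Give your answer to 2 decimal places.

169.26

By inclusion–exclusion:
Individual areas: |Parcel A| = 110, |Parcel B| = 57, |Parcel C| = 72.
|Parcel A∩Parcel B| = 29.9805.
|Parcel A∩Parcel C|: x∈[4,10], y∈[5,10] → 6·5 = 30.
|Parcel B∩Parcel C| = 20.1212.
|Parcel A∩Parcel B∩Parcel C| = 10.3636.
|Parcel A ∪ Parcel B ∪ Parcel C| = 239 − 80.1017 + 10.3636 = 169.26.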